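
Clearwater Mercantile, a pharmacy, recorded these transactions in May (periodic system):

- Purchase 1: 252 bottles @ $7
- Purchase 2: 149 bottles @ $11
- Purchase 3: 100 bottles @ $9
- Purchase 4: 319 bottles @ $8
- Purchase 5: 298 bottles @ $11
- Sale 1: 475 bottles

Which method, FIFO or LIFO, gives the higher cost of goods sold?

FIFO COGS: 252 @ $7 + 149 @ $11 + 74 @ $9 = $4,069
LIFO COGS: 298 @ $11 + 177 @ $8 = $4,694

LIFO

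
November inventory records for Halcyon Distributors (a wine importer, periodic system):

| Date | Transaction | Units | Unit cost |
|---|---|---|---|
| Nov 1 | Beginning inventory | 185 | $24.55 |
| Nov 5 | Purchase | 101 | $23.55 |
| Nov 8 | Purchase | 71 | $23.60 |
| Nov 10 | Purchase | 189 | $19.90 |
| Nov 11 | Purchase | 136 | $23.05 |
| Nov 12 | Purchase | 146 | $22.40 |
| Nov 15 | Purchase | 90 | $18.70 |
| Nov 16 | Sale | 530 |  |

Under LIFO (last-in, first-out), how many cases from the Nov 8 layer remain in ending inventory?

71

Nov 16, 530 sold [LIFO — newest first]: 90 @ $18.70 + 146 @ $22.40 + 136 @ $23.05 + 158 @ $19.90 = $11,232.40
Ending inventory: 185 @ $24.55 + 101 @ $23.55 + 71 @ $23.60 + 31 @ $19.90 = $9,212.80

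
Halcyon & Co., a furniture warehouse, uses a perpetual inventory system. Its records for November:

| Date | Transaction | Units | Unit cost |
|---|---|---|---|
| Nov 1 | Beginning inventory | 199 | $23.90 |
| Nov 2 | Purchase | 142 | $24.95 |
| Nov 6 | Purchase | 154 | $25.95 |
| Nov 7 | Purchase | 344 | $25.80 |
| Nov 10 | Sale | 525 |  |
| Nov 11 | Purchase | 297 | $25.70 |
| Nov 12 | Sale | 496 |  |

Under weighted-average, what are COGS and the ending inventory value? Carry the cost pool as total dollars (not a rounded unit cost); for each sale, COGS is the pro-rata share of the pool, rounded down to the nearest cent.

After Nov 1: 199 on hand, pool $4,756.10 (≈ $23.9000 each)
After Nov 2: 341 on hand, pool $8,299.00 (≈ $24.3372 each)
After Nov 6: 495 on hand, pool $12,295.30 (≈ $24.8390 each)
After Nov 7: 839 on hand, pool $21,170.50 (≈ $25.2330 each)
Nov 10, sell 525: 525/839 × $21,170.50 → $13,247.33
After Nov 11: 611 on hand, pool $15,556.07 (≈ $25.4600 each)
Nov 12, sell 496: 496/611 × $15,556.07 → $12,628.16
Total COGS = $13,247.33 + $12,628.16 = $25,875.49
Ending inventory (cost pool remaining) = $2,927.91

COGS = $25,875.49; ending inventory = $2,927.91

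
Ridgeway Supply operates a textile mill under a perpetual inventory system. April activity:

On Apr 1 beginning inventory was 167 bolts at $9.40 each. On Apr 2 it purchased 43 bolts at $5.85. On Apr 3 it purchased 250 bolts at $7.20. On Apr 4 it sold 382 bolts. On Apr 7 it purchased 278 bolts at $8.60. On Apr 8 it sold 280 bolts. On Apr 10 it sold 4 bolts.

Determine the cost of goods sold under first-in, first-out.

COGS = $5,392.95

Apr 4, 382 sold [FIFO — oldest first]: 167 @ $9.40 + 43 @ $5.85 + 172 @ $7.20 = $3,059.75
Apr 8, 280 sold [FIFO — oldest first]: 78 @ $7.20 + 202 @ $8.60 = $2,298.80
Apr 10, 4 sold [FIFO — oldest first]: 4 @ $8.60 = $34.40
Total COGS = $3,059.75 + $2,298.80 + $34.40 = $5,392.95
Ending inventory: 72 @ $8.60 = $619.20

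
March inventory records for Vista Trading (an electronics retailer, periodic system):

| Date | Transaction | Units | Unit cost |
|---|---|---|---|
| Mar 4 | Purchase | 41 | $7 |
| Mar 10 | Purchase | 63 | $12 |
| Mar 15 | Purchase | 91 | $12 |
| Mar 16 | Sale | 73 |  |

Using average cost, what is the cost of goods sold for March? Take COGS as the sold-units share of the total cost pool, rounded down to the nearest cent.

Mar 16, sell 73: 73/195 × $2,135.00 → $799.25
Ending inventory (cost pool remaining) = $1,335.75
Check: goods available $2,135.00 = COGS $799.25 + ending $1,335.75

COGS = $799.25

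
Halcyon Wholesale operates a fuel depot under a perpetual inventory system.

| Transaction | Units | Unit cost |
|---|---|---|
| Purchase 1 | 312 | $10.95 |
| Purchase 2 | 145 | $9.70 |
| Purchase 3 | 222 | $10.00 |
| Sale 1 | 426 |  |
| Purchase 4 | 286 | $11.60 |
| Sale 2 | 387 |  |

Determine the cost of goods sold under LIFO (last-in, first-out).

COGS = $8,696.10

Sale 1 (426) [LIFO — newest first]: 222 @ $10.00 + 145 @ $9.70 + 59 @ $10.95 = $4,272.55
Sale 2 (387) [LIFO — newest first]: 286 @ $11.60 + 101 @ $10.95 = $4,423.55
Total COGS = $4,272.55 + $4,423.55 = $8,696.10
Ending inventory: 152 @ $10.95 = $1,664.40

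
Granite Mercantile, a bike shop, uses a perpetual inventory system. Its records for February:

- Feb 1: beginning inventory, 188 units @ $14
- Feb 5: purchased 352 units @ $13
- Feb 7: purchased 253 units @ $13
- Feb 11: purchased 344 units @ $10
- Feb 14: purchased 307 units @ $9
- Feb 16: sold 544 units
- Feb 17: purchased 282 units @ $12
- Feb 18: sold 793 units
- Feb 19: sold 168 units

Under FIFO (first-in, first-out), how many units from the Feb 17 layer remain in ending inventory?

Feb 16, 544 sold [FIFO — oldest first]: 188 @ $14 + 352 @ $13 + 4 @ $13 = $7,260
Feb 18, 793 sold [FIFO — oldest first]: 249 @ $13 + 344 @ $10 + 200 @ $9 = $8,477
Feb 19, 168 sold [FIFO — oldest first]: 107 @ $9 + 61 @ $12 = $1,695
Total COGS = $7,260 + $8,477 + $1,695 = $17,432
Ending inventory: 221 @ $12 = $2,652
Check: goods available $20,084 = COGS $17,432 + ending $2,652

221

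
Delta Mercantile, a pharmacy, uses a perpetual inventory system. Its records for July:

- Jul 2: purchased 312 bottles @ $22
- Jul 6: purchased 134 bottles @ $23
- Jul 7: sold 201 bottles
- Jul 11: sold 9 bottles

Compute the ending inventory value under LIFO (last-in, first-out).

Ending inventory = $5,192

Jul 7, 201 sold [LIFO — newest first]: 134 @ $23 + 67 @ $22 = $4,556
Jul 11, 9 sold [LIFO — newest first]: 9 @ $22 = $198
Total COGS = $4,556 + $198 = $4,754
Ending inventory: 236 @ $22 = $5,192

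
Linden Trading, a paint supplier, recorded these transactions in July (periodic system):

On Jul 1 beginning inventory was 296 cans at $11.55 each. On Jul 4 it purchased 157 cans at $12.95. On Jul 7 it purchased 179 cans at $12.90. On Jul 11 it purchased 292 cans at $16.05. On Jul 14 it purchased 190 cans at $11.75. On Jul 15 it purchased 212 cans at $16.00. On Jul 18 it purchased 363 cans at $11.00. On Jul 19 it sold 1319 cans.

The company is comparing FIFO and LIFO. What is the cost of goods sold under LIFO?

FIFO COGS: 296 @ $11.55 + 157 @ $12.95 + 179 @ $12.90 + 292 @ $16.05 + 190 @ $11.75 + 205 @ $16.00 = $17,960.15
LIFO COGS: 363 @ $11.00 + 212 @ $16.00 + 190 @ $11.75 + 292 @ $16.05 + 179 @ $12.90 + 83 @ $12.95 = $17,688.05

COGS = $17,688.05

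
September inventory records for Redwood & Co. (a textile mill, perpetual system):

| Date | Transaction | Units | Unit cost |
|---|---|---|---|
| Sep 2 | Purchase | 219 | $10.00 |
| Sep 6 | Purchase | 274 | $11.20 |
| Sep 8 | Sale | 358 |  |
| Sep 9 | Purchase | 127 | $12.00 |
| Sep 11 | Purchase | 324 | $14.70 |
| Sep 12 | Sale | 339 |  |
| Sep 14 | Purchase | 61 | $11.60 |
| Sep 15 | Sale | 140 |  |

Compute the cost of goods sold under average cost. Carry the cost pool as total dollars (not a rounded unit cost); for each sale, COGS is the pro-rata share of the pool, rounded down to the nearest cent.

After Sep 2: 219 on hand, pool $2,190.00 (≈ $10.0000 each)
After Sep 6: 493 on hand, pool $5,258.80 (≈ $10.6669 each)
Sep 8, sell 358: 358/493 × $5,258.80 → $3,818.76
After Sep 9: 262 on hand, pool $2,964.04 (≈ $11.3131 each)
After Sep 11: 586 on hand, pool $7,726.84 (≈ $13.1857 each)
Sep 12, sell 339: 339/586 × $7,726.84 → $4,469.96
After Sep 14: 308 on hand, pool $3,964.48 (≈ $12.8717 each)
Sep 15, sell 140: 140/308 × $3,964.48 → $1,802.03
Total COGS = $3,818.76 + $4,469.96 + $1,802.03 = $10,090.75
Ending inventory (cost pool remaining) = $2,162.45

COGS = $10,090.75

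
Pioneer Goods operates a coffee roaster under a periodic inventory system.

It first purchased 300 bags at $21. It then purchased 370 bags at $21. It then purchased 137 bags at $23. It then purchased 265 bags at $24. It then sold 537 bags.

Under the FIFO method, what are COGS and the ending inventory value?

Sale 1 (537) [FIFO — oldest first]: 300 @ $21 + 237 @ $21 = $11,277
Ending inventory: 133 @ $21 + 137 @ $23 + 265 @ $24 = $12,304

COGS = $11,277; ending inventory = $12,304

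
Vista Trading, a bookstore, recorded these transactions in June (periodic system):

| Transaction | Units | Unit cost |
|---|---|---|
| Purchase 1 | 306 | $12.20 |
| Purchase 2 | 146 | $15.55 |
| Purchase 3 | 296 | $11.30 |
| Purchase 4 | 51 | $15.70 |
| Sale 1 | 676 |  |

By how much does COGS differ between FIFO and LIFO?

FIFO COGS: 306 @ $12.20 + 146 @ $15.55 + 224 @ $11.30 = $8,534.70
LIFO COGS: 51 @ $15.70 + 296 @ $11.30 + 146 @ $15.55 + 183 @ $12.20 = $8,648.40
Difference = |$8,534.70 − $8,648.40| = $113.70

$113.70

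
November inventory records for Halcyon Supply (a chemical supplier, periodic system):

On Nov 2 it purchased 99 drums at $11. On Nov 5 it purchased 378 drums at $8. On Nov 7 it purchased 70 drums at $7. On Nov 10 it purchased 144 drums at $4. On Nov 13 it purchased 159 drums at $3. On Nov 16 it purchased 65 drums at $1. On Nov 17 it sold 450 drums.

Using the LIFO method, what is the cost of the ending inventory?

Ending inventory = $4,017

Nov 17, 450 sold [LIFO — newest first]: 65 @ $1 + 159 @ $3 + 144 @ $4 + 70 @ $7 + 12 @ $8 = $1,704
Ending inventory: 99 @ $11 + 366 @ $8 = $4,017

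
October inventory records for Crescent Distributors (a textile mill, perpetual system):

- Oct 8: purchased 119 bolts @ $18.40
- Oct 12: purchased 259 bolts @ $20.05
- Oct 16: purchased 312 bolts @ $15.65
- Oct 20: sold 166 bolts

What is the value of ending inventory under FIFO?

Ending inventory = $9,133.40

Oct 20, 166 sold [FIFO — oldest first]: 119 @ $18.40 + 47 @ $20.05 = $3,131.95
Ending inventory: 212 @ $20.05 + 312 @ $15.65 = $9,133.40
Check: goods available $12,265.35 = COGS $3,131.95 + ending $9,133.40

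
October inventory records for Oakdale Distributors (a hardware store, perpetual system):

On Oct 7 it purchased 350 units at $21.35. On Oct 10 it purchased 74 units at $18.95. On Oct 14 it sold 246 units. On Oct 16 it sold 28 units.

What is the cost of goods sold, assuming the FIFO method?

COGS = $5,849.90

Oct 14, 246 sold [FIFO — oldest first]: 246 @ $21.35 = $5,252.10
Oct 16, 28 sold [FIFO — oldest first]: 28 @ $21.35 = $597.80
Total COGS = $5,252.10 + $597.80 = $5,849.90
Ending inventory: 76 @ $21.35 + 74 @ $18.95 = $3,024.90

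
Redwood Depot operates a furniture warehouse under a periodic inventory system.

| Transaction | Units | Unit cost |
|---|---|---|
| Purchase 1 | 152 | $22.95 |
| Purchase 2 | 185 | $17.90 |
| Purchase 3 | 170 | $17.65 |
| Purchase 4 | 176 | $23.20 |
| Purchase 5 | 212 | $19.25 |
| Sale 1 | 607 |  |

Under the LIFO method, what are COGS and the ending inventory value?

COGS = $12,041.80; ending inventory = $5,922.80

Sale 1 (607) [LIFO — newest first]: 212 @ $19.25 + 176 @ $23.20 + 170 @ $17.65 + 49 @ $17.90 = $12,041.80
Ending inventory: 152 @ $22.95 + 136 @ $17.90 = $5,922.80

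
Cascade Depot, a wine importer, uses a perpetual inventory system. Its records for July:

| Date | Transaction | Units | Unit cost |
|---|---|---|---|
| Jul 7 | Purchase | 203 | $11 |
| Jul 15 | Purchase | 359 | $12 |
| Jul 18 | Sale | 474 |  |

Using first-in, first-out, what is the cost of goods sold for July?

COGS = $5,485

Jul 18, 474 sold [FIFO — oldest first]: 203 @ $11 + 271 @ $12 = $5,485
Ending inventory: 88 @ $12 = $1,056
Check: goods available $6,541 = COGS $5,485 + ending $1,056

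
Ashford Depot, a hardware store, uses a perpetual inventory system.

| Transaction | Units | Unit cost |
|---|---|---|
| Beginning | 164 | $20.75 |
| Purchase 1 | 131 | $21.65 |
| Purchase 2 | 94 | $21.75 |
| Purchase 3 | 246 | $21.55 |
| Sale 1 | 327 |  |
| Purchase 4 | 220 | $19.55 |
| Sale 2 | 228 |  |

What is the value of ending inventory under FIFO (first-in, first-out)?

Ending inventory = $6,025.00

Sale 1 (327) [FIFO — oldest first]: 164 @ $20.75 + 131 @ $21.65 + 32 @ $21.75 = $6,935.15
Sale 2 (228) [FIFO — oldest first]: 62 @ $21.75 + 166 @ $21.55 = $4,925.80
Total COGS = $6,935.15 + $4,925.80 = $11,860.95
Ending inventory: 80 @ $21.55 + 220 @ $19.55 = $6,025.00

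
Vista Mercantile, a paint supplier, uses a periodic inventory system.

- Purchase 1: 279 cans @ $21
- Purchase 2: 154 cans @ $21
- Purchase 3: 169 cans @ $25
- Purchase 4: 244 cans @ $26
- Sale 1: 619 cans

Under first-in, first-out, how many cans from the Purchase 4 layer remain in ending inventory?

Sale 1 (619) [FIFO — oldest first]: 279 @ $21 + 154 @ $21 + 169 @ $25 + 17 @ $26 = $13,760
Ending inventory: 227 @ $26 = $5,902

227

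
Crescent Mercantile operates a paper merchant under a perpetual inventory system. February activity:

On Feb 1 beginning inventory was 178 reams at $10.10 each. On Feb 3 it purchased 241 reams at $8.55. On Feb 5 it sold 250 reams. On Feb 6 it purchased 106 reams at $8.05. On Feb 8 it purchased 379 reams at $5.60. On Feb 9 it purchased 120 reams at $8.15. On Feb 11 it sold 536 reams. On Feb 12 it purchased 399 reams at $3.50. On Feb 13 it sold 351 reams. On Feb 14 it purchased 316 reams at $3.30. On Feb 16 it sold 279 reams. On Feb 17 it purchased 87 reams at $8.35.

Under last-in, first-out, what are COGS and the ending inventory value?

COGS = $7,698.90; ending inventory = $3,278.90

Feb 5, 250 sold [LIFO — newest first]: 241 @ $8.55 + 9 @ $10.10 = $2,151.45
Feb 11, 536 sold [LIFO — newest first]: 120 @ $8.15 + 379 @ $5.60 + 37 @ $8.05 = $3,398.25
Feb 13, 351 sold [LIFO — newest first]: 351 @ $3.50 = $1,228.50
Feb 16, 279 sold [LIFO — newest first]: 279 @ $3.30 = $920.70
Total COGS = $2,151.45 + $3,398.25 + $1,228.50 + $920.70 = $7,698.90
Ending inventory: 169 @ $10.10 + 69 @ $8.05 + 48 @ $3.50 + 37 @ $3.30 + 87 @ $8.35 = $3,278.90
Check: goods available $10,977.80 = COGS $7,698.90 + ending $3,278.90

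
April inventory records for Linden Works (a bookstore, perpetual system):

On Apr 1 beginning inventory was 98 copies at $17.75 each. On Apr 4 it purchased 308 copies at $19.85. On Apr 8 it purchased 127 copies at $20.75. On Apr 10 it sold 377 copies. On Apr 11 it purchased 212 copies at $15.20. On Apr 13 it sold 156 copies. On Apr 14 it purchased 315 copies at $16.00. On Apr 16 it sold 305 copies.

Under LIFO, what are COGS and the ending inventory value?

COGS = $14,848.95; ending inventory = $3,902.00

Apr 10, 377 sold [LIFO — newest first]: 127 @ $20.75 + 250 @ $19.85 = $7,597.75
Apr 13, 156 sold [LIFO — newest first]: 156 @ $15.20 = $2,371.20
Apr 16, 305 sold [LIFO — newest first]: 305 @ $16.00 = $4,880.00
Total COGS = $7,597.75 + $2,371.20 + $4,880.00 = $14,848.95
Ending inventory: 98 @ $17.75 + 58 @ $19.85 + 56 @ $15.20 + 10 @ $16.00 = $3,902.00
Check: goods available $18,750.95 = COGS $14,848.95 + ending $3,902.00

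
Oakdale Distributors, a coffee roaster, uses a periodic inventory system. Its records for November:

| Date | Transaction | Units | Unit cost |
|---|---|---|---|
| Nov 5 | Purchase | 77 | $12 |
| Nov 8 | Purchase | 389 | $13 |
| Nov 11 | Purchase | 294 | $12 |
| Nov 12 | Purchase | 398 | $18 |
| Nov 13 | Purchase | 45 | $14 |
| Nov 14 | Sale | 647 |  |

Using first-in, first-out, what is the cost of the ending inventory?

Ending inventory = $9,150

Nov 14, 647 sold [FIFO — oldest first]: 77 @ $12 + 389 @ $13 + 181 @ $12 = $8,153
Ending inventory: 113 @ $12 + 398 @ $18 + 45 @ $14 = $9,150
Check: goods available $17,303 = COGS $8,153 + ending $9,150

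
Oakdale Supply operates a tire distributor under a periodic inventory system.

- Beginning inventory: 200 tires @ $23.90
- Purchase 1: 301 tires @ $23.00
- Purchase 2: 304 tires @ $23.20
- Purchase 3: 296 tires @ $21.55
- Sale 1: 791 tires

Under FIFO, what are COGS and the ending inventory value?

Sale 1 (791) [FIFO — oldest first]: 200 @ $23.90 + 301 @ $23.00 + 290 @ $23.20 = $18,431.00
Ending inventory: 14 @ $23.20 + 296 @ $21.55 = $6,703.60
Check: goods available $25,134.60 = COGS $18,431.00 + ending $6,703.60

COGS = $18,431.00; ending inventory = $6,703.60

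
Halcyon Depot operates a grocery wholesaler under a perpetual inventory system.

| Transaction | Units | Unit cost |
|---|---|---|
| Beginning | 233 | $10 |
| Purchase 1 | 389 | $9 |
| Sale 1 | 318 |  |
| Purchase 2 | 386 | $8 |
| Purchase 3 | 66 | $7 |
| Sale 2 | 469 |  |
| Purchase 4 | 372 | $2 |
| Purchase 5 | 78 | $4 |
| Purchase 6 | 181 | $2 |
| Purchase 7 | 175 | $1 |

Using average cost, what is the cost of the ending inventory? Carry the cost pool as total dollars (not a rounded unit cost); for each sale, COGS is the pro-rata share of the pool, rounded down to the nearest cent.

After Beginning: 233 on hand, pool $2,330.00 (≈ $10.0000 each)
After Purchase 1: 622 on hand, pool $5,831.00 (≈ $9.3746 each)
Sale 1, sell 318: 318/622 × $5,831.00 → $2,981.12
After Purchase 2: 690 on hand, pool $5,937.88 (≈ $8.6056 each)
After Purchase 3: 756 on hand, pool $6,399.88 (≈ $8.4654 each)
Sale 2, sell 469: 469/756 × $6,399.88 → $3,970.29
After Purchase 4: 659 on hand, pool $3,173.59 (≈ $4.8158 each)
After Purchase 5: 737 on hand, pool $3,485.59 (≈ $4.7294 each)
After Purchase 6: 918 on hand, pool $3,847.59 (≈ $4.1913 each)
After Purchase 7: 1093 on hand, pool $4,022.59 (≈ $3.6803 each)
Total COGS = $2,981.12 + $3,970.29 = $6,951.41
Ending inventory (cost pool remaining) = $4,022.59

Ending inventory = $4,022.59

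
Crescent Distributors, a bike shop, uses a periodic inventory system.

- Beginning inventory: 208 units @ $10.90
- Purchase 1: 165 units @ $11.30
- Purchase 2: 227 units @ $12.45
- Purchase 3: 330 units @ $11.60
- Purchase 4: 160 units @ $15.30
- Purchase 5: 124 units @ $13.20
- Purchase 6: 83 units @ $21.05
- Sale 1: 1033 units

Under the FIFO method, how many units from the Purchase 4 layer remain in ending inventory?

Sale 1 (1033) [FIFO — oldest first]: 208 @ $10.90 + 165 @ $11.30 + 227 @ $12.45 + 330 @ $11.60 + 103 @ $15.30 = $12,361.75
Ending inventory: 57 @ $15.30 + 124 @ $13.20 + 83 @ $21.05 = $4,256.05

57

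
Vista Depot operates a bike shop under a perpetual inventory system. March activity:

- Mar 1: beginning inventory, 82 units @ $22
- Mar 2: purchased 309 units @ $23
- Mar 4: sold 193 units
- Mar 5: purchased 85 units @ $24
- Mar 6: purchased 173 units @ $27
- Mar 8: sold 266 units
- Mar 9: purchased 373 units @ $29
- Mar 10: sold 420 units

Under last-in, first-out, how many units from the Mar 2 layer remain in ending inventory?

Mar 4, 193 sold [LIFO — newest first]: 193 @ $23 = $4,439
Mar 8, 266 sold [LIFO — newest first]: 173 @ $27 + 85 @ $24 + 8 @ $23 = $6,895
Mar 10, 420 sold [LIFO — newest first]: 373 @ $29 + 47 @ $23 = $11,898
Total COGS = $4,439 + $6,895 + $11,898 = $23,232
Ending inventory: 82 @ $22 + 61 @ $23 = $3,207

61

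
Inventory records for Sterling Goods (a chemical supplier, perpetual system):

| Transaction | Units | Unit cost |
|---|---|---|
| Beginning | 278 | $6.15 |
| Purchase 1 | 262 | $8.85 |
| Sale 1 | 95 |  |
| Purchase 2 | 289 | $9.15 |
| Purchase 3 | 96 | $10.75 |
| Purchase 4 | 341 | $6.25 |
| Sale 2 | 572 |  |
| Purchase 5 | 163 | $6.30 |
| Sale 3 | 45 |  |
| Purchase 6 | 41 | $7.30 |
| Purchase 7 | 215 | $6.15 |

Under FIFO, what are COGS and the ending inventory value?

Sale 1 (95) [FIFO — oldest first]: 95 @ $6.15 = $584.25
Sale 2 (572) [FIFO — oldest first]: 183 @ $6.15 + 262 @ $8.85 + 127 @ $9.15 = $4,606.20
Sale 3 (45) [FIFO — oldest first]: 45 @ $9.15 = $411.75
Total COGS = $584.25 + $4,606.20 + $411.75 = $5,602.20
Ending inventory: 117 @ $9.15 + 96 @ $10.75 + 341 @ $6.25 + 163 @ $6.30 + 41 @ $7.30 + 215 @ $6.15 = $6,882.25

COGS = $5,602.20; ending inventory = $6,882.25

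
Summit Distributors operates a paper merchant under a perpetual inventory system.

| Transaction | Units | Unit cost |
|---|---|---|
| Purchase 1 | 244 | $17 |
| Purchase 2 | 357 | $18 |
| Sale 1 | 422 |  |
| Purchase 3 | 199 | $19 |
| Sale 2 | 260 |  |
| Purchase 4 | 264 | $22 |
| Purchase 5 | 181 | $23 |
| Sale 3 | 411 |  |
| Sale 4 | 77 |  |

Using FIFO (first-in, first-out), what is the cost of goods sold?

Sale 1 (422) [FIFO — oldest first]: 244 @ $17 + 178 @ $18 = $7,352
Sale 2 (260) [FIFO — oldest first]: 179 @ $18 + 81 @ $19 = $4,761
Sale 3 (411) [FIFO — oldest first]: 118 @ $19 + 264 @ $22 + 29 @ $23 = $8,717
Sale 4 (77) [FIFO — oldest first]: 77 @ $23 = $1,771
Total COGS = $7,352 + $4,761 + $8,717 + $1,771 = $22,601
Ending inventory: 75 @ $23 = $1,725
Check: goods available $24,326 = COGS $22,601 + ending $1,725

COGS = $22,601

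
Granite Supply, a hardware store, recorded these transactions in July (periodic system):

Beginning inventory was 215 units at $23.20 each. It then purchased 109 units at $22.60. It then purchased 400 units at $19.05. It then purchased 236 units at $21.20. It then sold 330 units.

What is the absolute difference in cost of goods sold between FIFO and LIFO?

$771.80

FIFO COGS: 215 @ $23.20 + 109 @ $22.60 + 6 @ $19.05 = $7,565.70
LIFO COGS: 236 @ $21.20 + 94 @ $19.05 = $6,793.90
Difference = |$7,565.70 − $6,793.90| = $771.80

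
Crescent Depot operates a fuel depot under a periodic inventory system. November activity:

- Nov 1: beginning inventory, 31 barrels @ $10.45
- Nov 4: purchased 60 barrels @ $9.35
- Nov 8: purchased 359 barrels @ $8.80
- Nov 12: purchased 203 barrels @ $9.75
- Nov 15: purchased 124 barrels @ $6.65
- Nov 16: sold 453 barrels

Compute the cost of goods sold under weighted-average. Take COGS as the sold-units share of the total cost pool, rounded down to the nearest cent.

Nov 16, sell 453: 453/777 × $6,848.00 → $3,992.46
Ending inventory (cost pool remaining) = $2,855.54
Check: goods available $6,848.00 = COGS $3,992.46 + ending $2,855.54

COGS = $3,992.46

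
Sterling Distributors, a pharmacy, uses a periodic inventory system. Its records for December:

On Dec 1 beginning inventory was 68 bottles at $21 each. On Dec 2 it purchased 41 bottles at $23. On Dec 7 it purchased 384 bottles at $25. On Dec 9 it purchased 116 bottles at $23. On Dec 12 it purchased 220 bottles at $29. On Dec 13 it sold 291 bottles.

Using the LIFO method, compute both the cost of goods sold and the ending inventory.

Dec 13, 291 sold [LIFO — newest first]: 220 @ $29 + 71 @ $23 = $8,013
Ending inventory: 68 @ $21 + 41 @ $23 + 384 @ $25 + 45 @ $23 = $13,006

COGS = $8,013; ending inventory = $13,006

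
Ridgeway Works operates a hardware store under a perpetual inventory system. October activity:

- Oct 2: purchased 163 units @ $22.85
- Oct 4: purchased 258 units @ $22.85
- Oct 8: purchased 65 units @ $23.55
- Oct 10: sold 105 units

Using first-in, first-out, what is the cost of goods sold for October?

COGS = $2,399.25

Oct 10, 105 sold [FIFO — oldest first]: 105 @ $22.85 = $2,399.25
Ending inventory: 58 @ $22.85 + 258 @ $22.85 + 65 @ $23.55 = $8,751.35
Check: goods available $11,150.60 = COGS $2,399.25 + ending $8,751.35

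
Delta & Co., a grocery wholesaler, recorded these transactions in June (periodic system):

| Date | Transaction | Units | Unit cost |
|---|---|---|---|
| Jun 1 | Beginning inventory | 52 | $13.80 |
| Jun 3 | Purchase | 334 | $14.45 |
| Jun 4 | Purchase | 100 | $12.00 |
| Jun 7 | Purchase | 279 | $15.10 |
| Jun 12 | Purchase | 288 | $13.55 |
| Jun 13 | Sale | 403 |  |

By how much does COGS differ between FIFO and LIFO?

$109.00

FIFO COGS: 52 @ $13.80 + 334 @ $14.45 + 17 @ $12.00 = $5,747.90
LIFO COGS: 288 @ $13.55 + 115 @ $15.10 = $5,638.90
Difference = |$5,747.90 − $5,638.90| = $109.00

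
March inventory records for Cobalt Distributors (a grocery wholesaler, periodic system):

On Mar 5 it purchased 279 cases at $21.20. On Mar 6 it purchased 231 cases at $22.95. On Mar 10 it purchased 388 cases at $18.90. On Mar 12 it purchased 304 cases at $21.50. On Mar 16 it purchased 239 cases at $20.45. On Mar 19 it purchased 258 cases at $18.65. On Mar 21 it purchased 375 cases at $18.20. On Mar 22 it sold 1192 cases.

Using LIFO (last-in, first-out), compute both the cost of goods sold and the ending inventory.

COGS = $23,362.65; ending inventory = $18,247.05

Mar 22, 1192 sold [LIFO — newest first]: 375 @ $18.20 + 258 @ $18.65 + 239 @ $20.45 + 304 @ $21.50 + 16 @ $18.90 = $23,362.65
Ending inventory: 279 @ $21.20 + 231 @ $22.95 + 372 @ $18.90 = $18,247.05
Check: goods available $41,609.70 = COGS $23,362.65 + ending $18,247.05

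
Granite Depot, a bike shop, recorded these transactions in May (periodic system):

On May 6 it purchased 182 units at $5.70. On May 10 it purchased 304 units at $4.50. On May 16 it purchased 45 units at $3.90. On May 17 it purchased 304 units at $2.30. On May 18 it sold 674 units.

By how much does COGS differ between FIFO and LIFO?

FIFO COGS: 182 @ $5.70 + 304 @ $4.50 + 45 @ $3.90 + 143 @ $2.30 = $2,909.80
LIFO COGS: 304 @ $2.30 + 45 @ $3.90 + 304 @ $4.50 + 21 @ $5.70 = $2,362.40
Difference = |$2,909.80 − $2,362.40| = $547.40

$547.40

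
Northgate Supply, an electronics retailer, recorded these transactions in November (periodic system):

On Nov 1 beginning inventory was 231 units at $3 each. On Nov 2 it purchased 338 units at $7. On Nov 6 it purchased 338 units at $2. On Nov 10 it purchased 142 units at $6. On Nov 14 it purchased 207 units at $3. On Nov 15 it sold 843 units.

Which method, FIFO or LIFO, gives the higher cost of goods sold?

FIFO COGS: 231 @ $3 + 338 @ $7 + 274 @ $2 = $3,607
LIFO COGS: 207 @ $3 + 142 @ $6 + 338 @ $2 + 156 @ $7 = $3,241

FIFO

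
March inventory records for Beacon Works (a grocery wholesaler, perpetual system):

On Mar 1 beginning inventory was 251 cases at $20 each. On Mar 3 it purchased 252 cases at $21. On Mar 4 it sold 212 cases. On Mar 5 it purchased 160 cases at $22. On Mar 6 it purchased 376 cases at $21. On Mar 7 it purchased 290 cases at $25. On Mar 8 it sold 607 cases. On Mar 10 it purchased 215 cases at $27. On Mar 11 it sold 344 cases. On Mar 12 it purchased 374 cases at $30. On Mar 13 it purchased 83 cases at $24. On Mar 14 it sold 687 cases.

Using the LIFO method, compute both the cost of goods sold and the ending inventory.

COGS = $44,975; ending inventory = $3,020

Mar 4, 212 sold [LIFO — newest first]: 212 @ $21 = $4,452
Mar 8, 607 sold [LIFO — newest first]: 290 @ $25 + 317 @ $21 = $13,907
Mar 11, 344 sold [LIFO — newest first]: 215 @ $27 + 59 @ $21 + 70 @ $22 = $8,584
Mar 14, 687 sold [LIFO — newest first]: 83 @ $24 + 374 @ $30 + 90 @ $22 + 40 @ $21 + 100 @ $20 = $18,032
Total COGS = $4,452 + $13,907 + $8,584 + $18,032 = $44,975
Ending inventory: 151 @ $20 = $3,020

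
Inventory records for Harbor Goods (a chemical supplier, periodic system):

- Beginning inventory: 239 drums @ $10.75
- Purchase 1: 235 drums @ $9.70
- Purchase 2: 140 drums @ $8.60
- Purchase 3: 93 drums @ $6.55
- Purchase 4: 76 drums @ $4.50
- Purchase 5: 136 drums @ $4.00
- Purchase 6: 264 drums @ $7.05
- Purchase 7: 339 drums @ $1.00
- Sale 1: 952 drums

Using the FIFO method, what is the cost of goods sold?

Sale 1 (952) [FIFO — oldest first]: 239 @ $10.75 + 235 @ $9.70 + 140 @ $8.60 + 93 @ $6.55 + 76 @ $4.50 + 136 @ $4.00 + 33 @ $7.05 = $7,780.55
Ending inventory: 231 @ $7.05 + 339 @ $1.00 = $1,967.55

COGS = $7,780.55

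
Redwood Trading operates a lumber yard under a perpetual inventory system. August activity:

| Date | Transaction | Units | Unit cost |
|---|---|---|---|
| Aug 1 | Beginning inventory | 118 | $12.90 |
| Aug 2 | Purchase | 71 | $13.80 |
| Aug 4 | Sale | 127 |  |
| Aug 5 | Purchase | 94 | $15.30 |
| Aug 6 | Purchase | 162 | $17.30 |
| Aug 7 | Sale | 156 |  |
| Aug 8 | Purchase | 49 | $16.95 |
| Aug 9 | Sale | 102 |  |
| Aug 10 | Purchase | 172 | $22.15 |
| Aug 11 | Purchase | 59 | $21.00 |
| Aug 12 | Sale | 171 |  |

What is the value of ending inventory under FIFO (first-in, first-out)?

Ending inventory = $3,675.50

Aug 4, 127 sold [FIFO — oldest first]: 118 @ $12.90 + 9 @ $13.80 = $1,646.40
Aug 7, 156 sold [FIFO — oldest first]: 62 @ $13.80 + 94 @ $15.30 = $2,293.80
Aug 9, 102 sold [FIFO — oldest first]: 102 @ $17.30 = $1,764.60
Aug 12, 171 sold [FIFO — oldest first]: 60 @ $17.30 + 49 @ $16.95 + 62 @ $22.15 = $3,241.85
Total COGS = $1,646.40 + $2,293.80 + $1,764.60 + $3,241.85 = $8,946.65
Ending inventory: 110 @ $22.15 + 59 @ $21.00 = $3,675.50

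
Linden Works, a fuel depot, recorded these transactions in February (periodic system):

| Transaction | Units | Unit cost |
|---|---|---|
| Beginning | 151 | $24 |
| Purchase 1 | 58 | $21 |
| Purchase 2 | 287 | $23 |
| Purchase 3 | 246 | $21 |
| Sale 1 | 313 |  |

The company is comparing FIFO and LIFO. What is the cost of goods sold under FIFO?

FIFO COGS: 151 @ $24 + 58 @ $21 + 104 @ $23 = $7,234
LIFO COGS: 246 @ $21 + 67 @ $23 = $6,707

COGS = $7,234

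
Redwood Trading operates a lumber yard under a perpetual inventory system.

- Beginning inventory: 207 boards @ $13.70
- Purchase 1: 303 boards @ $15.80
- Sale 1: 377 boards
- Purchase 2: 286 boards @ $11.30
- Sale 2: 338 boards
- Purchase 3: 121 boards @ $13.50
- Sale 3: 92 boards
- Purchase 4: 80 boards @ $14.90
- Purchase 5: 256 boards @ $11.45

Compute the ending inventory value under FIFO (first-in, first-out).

Sale 1 (377) [FIFO — oldest first]: 207 @ $13.70 + 170 @ $15.80 = $5,521.90
Sale 2 (338) [FIFO — oldest first]: 133 @ $15.80 + 205 @ $11.30 = $4,417.90
Sale 3 (92) [FIFO — oldest first]: 81 @ $11.30 + 11 @ $13.50 = $1,063.80
Total COGS = $5,521.90 + $4,417.90 + $1,063.80 = $11,003.60
Ending inventory: 110 @ $13.50 + 80 @ $14.90 + 256 @ $11.45 = $5,608.20

Ending inventory = $5,608.20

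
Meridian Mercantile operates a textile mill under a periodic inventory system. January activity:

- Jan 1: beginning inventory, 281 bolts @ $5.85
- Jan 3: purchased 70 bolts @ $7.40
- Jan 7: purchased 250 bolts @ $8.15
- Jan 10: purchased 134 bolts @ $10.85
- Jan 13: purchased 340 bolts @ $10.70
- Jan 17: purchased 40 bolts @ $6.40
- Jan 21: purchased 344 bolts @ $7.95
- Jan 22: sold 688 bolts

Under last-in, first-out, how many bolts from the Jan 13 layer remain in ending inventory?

36

Jan 22, 688 sold [LIFO — newest first]: 344 @ $7.95 + 40 @ $6.40 + 304 @ $10.70 = $6,243.60
Ending inventory: 281 @ $5.85 + 70 @ $7.40 + 250 @ $8.15 + 134 @ $10.85 + 36 @ $10.70 = $6,038.45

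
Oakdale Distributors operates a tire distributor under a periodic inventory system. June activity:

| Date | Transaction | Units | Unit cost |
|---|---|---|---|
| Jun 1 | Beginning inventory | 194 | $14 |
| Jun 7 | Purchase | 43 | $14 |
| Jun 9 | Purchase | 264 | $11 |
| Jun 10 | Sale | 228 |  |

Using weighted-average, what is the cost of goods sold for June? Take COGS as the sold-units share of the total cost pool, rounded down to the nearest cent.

COGS = $2,831.56

Jun 10, sell 228: 228/501 × $6,222.00 → $2,831.56
Ending inventory (cost pool remaining) = $3,390.44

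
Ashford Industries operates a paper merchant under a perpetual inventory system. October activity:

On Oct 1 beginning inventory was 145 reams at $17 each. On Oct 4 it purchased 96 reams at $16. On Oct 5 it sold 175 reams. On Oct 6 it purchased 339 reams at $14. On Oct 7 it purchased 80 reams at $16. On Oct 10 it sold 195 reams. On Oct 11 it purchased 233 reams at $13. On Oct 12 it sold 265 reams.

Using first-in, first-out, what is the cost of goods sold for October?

Oct 5, 175 sold [FIFO — oldest first]: 145 @ $17 + 30 @ $16 = $2,945
Oct 10, 195 sold [FIFO — oldest first]: 66 @ $16 + 129 @ $14 = $2,862
Oct 12, 265 sold [FIFO — oldest first]: 210 @ $14 + 55 @ $16 = $3,820
Total COGS = $2,945 + $2,862 + $3,820 = $9,627
Ending inventory: 25 @ $16 + 233 @ $13 = $3,429
Check: goods available $13,056 = COGS $9,627 + ending $3,429

COGS = $9,627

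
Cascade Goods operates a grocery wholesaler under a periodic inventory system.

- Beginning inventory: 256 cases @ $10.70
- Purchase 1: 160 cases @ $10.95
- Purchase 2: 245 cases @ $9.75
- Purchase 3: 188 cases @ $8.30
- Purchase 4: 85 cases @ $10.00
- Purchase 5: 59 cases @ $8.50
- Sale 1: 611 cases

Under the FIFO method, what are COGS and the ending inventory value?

Sale 1 (611) [FIFO — oldest first]: 256 @ $10.70 + 160 @ $10.95 + 195 @ $9.75 = $6,392.45
Ending inventory: 50 @ $9.75 + 188 @ $8.30 + 85 @ $10.00 + 59 @ $8.50 = $3,399.40

COGS = $6,392.45; ending inventory = $3,399.40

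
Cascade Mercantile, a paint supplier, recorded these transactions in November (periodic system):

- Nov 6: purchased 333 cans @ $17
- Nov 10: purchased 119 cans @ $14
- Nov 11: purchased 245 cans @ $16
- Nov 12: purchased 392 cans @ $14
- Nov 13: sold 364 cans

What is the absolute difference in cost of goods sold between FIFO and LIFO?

FIFO COGS: 333 @ $17 + 31 @ $14 = $6,095
LIFO COGS: 364 @ $14 = $5,096
Difference = |$6,095 − $5,096| = $999

$999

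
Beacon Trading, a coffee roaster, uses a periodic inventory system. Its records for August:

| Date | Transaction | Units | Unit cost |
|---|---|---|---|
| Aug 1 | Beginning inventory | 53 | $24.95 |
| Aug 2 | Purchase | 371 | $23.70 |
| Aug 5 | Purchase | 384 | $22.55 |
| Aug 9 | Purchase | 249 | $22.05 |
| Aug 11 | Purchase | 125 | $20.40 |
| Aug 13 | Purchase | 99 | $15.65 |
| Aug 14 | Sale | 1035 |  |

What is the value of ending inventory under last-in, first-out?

Ending inventory = $5,896.45

Aug 14, 1035 sold [LIFO — newest first]: 99 @ $15.65 + 125 @ $20.40 + 249 @ $22.05 + 384 @ $22.55 + 178 @ $23.70 = $22,467.60
Ending inventory: 53 @ $24.95 + 193 @ $23.70 = $5,896.45
Check: goods available $28,364.05 = COGS $22,467.60 + ending $5,896.45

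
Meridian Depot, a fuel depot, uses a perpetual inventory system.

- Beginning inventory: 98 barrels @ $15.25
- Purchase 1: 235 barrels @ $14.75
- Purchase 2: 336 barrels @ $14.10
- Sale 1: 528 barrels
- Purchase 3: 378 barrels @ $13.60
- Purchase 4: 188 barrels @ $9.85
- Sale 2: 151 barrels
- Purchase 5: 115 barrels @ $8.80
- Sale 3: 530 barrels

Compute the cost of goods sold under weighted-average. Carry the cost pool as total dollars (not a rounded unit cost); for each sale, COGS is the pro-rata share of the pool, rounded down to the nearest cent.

After Beginning: 98 on hand, pool $1,494.50 (≈ $15.2500 each)
After Purchase 1: 333 on hand, pool $4,960.75 (≈ $14.8971 each)
After Purchase 2: 669 on hand, pool $9,698.35 (≈ $14.4968 each)
Sale 1, sell 528: 528/669 × $9,698.35 → $7,654.30
After Purchase 3: 519 on hand, pool $7,184.85 (≈ $13.8436 each)
After Purchase 4: 707 on hand, pool $9,036.65 (≈ $12.7817 each)
Sale 2, sell 151: 151/707 × $9,036.65 → $1,930.03
After Purchase 5: 671 on hand, pool $8,118.62 (≈ $12.0993 each)
Sale 3, sell 530: 530/671 × $8,118.62 → $6,412.62
Total COGS = $7,654.30 + $1,930.03 + $6,412.62 = $15,996.95
Ending inventory (cost pool remaining) = $1,706.00

COGS = $15,996.95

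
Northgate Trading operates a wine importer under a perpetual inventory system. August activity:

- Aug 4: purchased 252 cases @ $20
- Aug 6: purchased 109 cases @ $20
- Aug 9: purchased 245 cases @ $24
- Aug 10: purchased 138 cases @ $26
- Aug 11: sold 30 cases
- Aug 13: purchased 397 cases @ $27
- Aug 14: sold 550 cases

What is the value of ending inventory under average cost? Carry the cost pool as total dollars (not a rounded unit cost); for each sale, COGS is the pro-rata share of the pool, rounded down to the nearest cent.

Ending inventory = $13,499.40

After Aug 4: 252 on hand, pool $5,040.00 (≈ $20.0000 each)
After Aug 6: 361 on hand, pool $7,220.00 (≈ $20.0000 each)
After Aug 9: 606 on hand, pool $13,100.00 (≈ $21.6172 each)
After Aug 10: 744 on hand, pool $16,688.00 (≈ $22.4301 each)
Aug 11, sell 30: 30/744 × $16,688.00 → $672.90
After Aug 13: 1111 on hand, pool $26,734.10 (≈ $24.0631 each)
Aug 14, sell 550: 550/1111 × $26,734.10 → $13,234.70
Total COGS = $672.90 + $13,234.70 = $13,907.60
Ending inventory (cost pool remaining) = $13,499.40
Check: goods available $27,407.00 = COGS $13,907.60 + ending $13,499.40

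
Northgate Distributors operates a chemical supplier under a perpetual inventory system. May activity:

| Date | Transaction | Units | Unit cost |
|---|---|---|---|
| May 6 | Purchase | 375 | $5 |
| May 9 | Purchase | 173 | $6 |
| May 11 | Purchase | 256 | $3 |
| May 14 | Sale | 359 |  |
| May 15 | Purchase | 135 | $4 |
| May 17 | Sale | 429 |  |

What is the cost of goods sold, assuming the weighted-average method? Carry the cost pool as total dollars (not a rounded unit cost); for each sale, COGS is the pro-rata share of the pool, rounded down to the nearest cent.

COGS = $3,549.99

After May 6: 375 on hand, pool $1,875.00 (≈ $5.0000 each)
After May 9: 548 on hand, pool $2,913.00 (≈ $5.3157 each)
After May 11: 804 on hand, pool $3,681.00 (≈ $4.5784 each)
May 14, sell 359: 359/804 × $3,681.00 → $1,643.63
After May 15: 580 on hand, pool $2,577.37 (≈ $4.4437 each)
May 17, sell 429: 429/580 × $2,577.37 → $1,906.36
Total COGS = $1,643.63 + $1,906.36 = $3,549.99
Ending inventory (cost pool remaining) = $671.01
Check: goods available $4,221.00 = COGS $3,549.99 + ending $671.01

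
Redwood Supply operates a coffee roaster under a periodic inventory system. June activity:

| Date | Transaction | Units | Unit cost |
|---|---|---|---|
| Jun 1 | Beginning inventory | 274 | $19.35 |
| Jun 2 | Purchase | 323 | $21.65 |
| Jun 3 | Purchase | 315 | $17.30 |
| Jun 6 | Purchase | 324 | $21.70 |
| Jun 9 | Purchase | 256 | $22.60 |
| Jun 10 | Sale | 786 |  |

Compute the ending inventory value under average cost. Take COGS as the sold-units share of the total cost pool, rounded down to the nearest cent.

Ending inventory = $14,461.06

Jun 10, sell 786: 786/1492 × $30,560.75 → $16,099.69
Ending inventory (cost pool remaining) = $14,461.06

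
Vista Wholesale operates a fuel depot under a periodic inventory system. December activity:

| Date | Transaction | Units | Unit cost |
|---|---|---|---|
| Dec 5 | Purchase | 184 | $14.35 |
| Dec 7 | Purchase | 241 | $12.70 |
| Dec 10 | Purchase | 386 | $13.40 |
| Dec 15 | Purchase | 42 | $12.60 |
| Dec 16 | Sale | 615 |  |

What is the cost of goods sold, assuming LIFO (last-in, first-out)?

COGS = $8,076.50

Dec 16, 615 sold [LIFO — newest first]: 42 @ $12.60 + 386 @ $13.40 + 187 @ $12.70 = $8,076.50
Ending inventory: 184 @ $14.35 + 54 @ $12.70 = $3,326.20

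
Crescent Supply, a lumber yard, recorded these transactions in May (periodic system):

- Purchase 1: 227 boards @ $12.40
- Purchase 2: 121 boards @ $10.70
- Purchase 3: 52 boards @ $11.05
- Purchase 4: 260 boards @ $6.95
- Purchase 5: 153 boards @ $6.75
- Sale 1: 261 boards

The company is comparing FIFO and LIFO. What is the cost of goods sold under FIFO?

COGS = $3,178.60

FIFO COGS: 227 @ $12.40 + 34 @ $10.70 = $3,178.60
LIFO COGS: 153 @ $6.75 + 108 @ $6.95 = $1,783.35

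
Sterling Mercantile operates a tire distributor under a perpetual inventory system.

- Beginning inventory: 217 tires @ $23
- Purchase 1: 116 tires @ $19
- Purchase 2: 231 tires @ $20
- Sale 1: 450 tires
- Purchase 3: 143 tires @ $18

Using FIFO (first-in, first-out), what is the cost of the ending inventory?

Ending inventory = $4,854

Sale 1 (450) [FIFO — oldest first]: 217 @ $23 + 116 @ $19 + 117 @ $20 = $9,535
Ending inventory: 114 @ $20 + 143 @ $18 = $4,854
Check: goods available $14,389 = COGS $9,535 + ending $4,854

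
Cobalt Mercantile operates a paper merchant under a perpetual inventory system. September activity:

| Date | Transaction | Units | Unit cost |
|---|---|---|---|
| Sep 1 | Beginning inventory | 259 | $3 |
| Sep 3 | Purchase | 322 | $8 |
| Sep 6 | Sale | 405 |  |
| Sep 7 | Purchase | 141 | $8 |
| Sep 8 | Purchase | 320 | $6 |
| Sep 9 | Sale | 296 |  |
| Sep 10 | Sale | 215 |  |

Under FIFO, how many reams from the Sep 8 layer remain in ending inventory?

126

Sep 6, 405 sold [FIFO — oldest first]: 259 @ $3 + 146 @ $8 = $1,945
Sep 9, 296 sold [FIFO — oldest first]: 176 @ $8 + 120 @ $8 = $2,368
Sep 10, 215 sold [FIFO — oldest first]: 21 @ $8 + 194 @ $6 = $1,332
Total COGS = $1,945 + $2,368 + $1,332 = $5,645
Ending inventory: 126 @ $6 = $756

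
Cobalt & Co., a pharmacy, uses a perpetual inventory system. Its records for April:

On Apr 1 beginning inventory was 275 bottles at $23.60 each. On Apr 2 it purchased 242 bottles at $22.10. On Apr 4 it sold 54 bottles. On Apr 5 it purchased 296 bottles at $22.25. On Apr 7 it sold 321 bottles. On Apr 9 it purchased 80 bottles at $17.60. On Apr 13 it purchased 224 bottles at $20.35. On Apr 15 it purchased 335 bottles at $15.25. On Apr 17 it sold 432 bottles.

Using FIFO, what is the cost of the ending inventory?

Apr 4, 54 sold [FIFO — oldest first]: 54 @ $23.60 = $1,274.40
Apr 7, 321 sold [FIFO — oldest first]: 221 @ $23.60 + 100 @ $22.10 = $7,425.60
Apr 17, 432 sold [FIFO — oldest first]: 142 @ $22.10 + 290 @ $22.25 = $9,590.70
Total COGS = $1,274.40 + $7,425.60 + $9,590.70 = $18,290.70
Ending inventory: 6 @ $22.25 + 80 @ $17.60 + 224 @ $20.35 + 335 @ $15.25 = $11,208.65

Ending inventory = $11,208.65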